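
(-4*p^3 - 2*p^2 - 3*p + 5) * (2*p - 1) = -8*p^4 - 4*p^2 + 13*p - 5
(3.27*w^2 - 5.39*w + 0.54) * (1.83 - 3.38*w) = -11.0526*w^3 + 24.2023*w^2 - 11.6889*w + 0.9882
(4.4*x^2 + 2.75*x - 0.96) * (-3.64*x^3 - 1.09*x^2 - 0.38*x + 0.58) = -16.016*x^5 - 14.806*x^4 - 1.1751*x^3 + 2.5534*x^2 + 1.9598*x - 0.5568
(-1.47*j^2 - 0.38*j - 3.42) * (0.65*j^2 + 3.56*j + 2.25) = -0.9555*j^4 - 5.4802*j^3 - 6.8833*j^2 - 13.0302*j - 7.695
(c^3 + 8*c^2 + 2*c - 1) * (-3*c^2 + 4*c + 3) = -3*c^5 - 20*c^4 + 29*c^3 + 35*c^2 + 2*c - 3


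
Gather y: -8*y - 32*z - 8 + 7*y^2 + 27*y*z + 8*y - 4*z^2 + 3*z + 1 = 7*y^2 + 27*y*z - 4*z^2 - 29*z - 7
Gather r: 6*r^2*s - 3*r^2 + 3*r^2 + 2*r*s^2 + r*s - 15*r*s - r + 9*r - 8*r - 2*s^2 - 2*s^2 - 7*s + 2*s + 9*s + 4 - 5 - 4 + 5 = 6*r^2*s + r*(2*s^2 - 14*s) - 4*s^2 + 4*s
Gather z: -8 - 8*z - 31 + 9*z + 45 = z + 6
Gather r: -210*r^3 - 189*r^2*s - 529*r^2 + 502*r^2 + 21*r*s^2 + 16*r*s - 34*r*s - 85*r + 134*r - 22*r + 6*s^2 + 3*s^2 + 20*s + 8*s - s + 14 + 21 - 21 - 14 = -210*r^3 + r^2*(-189*s - 27) + r*(21*s^2 - 18*s + 27) + 9*s^2 + 27*s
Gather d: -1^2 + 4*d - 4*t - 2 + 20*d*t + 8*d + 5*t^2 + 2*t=d*(20*t + 12) + 5*t^2 - 2*t - 3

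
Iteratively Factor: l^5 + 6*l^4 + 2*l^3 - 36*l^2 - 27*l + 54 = (l - 1)*(l^4 + 7*l^3 + 9*l^2 - 27*l - 54) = (l - 2)*(l - 1)*(l^3 + 9*l^2 + 27*l + 27) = (l - 2)*(l - 1)*(l + 3)*(l^2 + 6*l + 9) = (l - 2)*(l - 1)*(l + 3)^2*(l + 3)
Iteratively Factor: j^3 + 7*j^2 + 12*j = (j + 3)*(j^2 + 4*j) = (j + 3)*(j + 4)*(j)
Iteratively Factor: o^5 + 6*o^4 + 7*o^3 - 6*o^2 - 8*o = (o + 4)*(o^4 + 2*o^3 - o^2 - 2*o) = (o + 2)*(o + 4)*(o^3 - o) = (o - 1)*(o + 2)*(o + 4)*(o^2 + o) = o*(o - 1)*(o + 2)*(o + 4)*(o + 1)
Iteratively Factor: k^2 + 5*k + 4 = (k + 1)*(k + 4)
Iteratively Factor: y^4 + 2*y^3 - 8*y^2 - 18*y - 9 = (y + 1)*(y^3 + y^2 - 9*y - 9) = (y - 3)*(y + 1)*(y^2 + 4*y + 3) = (y - 3)*(y + 1)*(y + 3)*(y + 1)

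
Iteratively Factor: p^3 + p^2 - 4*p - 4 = (p + 2)*(p^2 - p - 2) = (p + 1)*(p + 2)*(p - 2)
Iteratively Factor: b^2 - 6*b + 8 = (b - 2)*(b - 4)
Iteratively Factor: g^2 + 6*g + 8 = (g + 2)*(g + 4)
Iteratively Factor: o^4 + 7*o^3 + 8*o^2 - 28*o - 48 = (o + 3)*(o^3 + 4*o^2 - 4*o - 16) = (o + 2)*(o + 3)*(o^2 + 2*o - 8) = (o - 2)*(o + 2)*(o + 3)*(o + 4)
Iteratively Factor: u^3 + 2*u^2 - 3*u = (u + 3)*(u^2 - u) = (u - 1)*(u + 3)*(u)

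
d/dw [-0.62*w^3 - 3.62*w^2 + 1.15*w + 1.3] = -1.86*w^2 - 7.24*w + 1.15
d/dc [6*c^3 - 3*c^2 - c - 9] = 18*c^2 - 6*c - 1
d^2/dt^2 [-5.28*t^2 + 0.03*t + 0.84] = -10.5600000000000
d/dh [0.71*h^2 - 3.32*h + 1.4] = 1.42*h - 3.32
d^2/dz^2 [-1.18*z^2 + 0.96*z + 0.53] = -2.36000000000000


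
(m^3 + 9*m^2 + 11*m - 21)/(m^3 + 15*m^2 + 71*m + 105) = (m - 1)/(m + 5)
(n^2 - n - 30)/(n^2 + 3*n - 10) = (n - 6)/(n - 2)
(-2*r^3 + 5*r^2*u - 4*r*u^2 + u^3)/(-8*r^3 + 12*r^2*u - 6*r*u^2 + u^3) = (r^2 - 2*r*u + u^2)/(4*r^2 - 4*r*u + u^2)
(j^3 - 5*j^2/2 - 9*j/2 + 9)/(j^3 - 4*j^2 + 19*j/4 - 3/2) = 2*(j^2 - j - 6)/(2*j^2 - 5*j + 2)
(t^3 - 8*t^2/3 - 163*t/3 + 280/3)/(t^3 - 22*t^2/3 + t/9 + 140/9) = 3*(t^2 - t - 56)/(3*t^2 - 17*t - 28)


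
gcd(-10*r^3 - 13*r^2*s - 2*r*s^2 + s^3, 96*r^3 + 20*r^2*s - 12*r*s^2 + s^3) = 2*r + s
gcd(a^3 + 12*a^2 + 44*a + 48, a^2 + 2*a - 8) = a + 4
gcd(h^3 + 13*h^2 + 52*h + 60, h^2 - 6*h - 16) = h + 2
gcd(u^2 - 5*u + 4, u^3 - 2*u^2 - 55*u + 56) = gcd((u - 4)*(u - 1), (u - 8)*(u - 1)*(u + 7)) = u - 1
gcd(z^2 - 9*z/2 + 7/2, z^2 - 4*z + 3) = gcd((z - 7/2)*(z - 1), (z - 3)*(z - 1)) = z - 1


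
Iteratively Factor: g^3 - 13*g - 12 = (g + 1)*(g^2 - g - 12) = (g - 4)*(g + 1)*(g + 3)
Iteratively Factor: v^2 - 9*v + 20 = (v - 5)*(v - 4)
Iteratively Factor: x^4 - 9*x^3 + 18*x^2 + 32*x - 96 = (x - 4)*(x^3 - 5*x^2 - 2*x + 24) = (x - 4)*(x - 3)*(x^2 - 2*x - 8) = (x - 4)^2*(x - 3)*(x + 2)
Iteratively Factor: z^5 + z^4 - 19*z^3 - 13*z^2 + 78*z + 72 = (z + 2)*(z^4 - z^3 - 17*z^2 + 21*z + 36) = (z + 2)*(z + 4)*(z^3 - 5*z^2 + 3*z + 9) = (z + 1)*(z + 2)*(z + 4)*(z^2 - 6*z + 9) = (z - 3)*(z + 1)*(z + 2)*(z + 4)*(z - 3)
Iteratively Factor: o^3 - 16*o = (o)*(o^2 - 16) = o*(o - 4)*(o + 4)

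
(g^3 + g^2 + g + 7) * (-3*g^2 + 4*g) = -3*g^5 + g^4 + g^3 - 17*g^2 + 28*g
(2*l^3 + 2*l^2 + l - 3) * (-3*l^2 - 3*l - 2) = -6*l^5 - 12*l^4 - 13*l^3 + 2*l^2 + 7*l + 6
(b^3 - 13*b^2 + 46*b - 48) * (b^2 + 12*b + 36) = b^5 - b^4 - 74*b^3 + 36*b^2 + 1080*b - 1728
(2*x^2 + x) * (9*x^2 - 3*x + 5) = 18*x^4 + 3*x^3 + 7*x^2 + 5*x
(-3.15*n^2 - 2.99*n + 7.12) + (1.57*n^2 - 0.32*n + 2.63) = -1.58*n^2 - 3.31*n + 9.75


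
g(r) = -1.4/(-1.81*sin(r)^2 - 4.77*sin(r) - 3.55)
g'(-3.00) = 0.70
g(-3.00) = 0.48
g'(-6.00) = -0.31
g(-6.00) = 0.28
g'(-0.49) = -1.30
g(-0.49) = 0.82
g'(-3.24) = 0.44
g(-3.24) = 0.35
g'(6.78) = -0.21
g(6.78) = 0.22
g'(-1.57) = -0.00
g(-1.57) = 2.37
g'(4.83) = -0.54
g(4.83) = 2.34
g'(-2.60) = 1.41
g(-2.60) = 0.89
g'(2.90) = 0.33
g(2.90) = 0.29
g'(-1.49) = -0.37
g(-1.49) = 2.36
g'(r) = -1.4*(3.62*sin(r)*cos(r) + 4.77*cos(r))/(-1.81*sin(r)^2 - 4.77*sin(r) - 3.55)^2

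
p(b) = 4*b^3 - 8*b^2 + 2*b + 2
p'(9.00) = 830.00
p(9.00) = 2288.00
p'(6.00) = 338.00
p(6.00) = 590.00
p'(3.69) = 106.35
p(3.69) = 101.42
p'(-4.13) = 272.76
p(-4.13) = -424.50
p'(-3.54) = 209.02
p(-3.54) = -282.78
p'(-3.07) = 164.22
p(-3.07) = -195.28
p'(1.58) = 6.68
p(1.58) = 0.97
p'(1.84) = 13.19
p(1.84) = 3.51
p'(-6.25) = 570.75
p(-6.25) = -1299.56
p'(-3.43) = 198.06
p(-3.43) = -260.39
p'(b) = 12*b^2 - 16*b + 2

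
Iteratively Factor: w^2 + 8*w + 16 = (w + 4)*(w + 4)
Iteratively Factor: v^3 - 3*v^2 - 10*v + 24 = (v - 4)*(v^2 + v - 6) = (v - 4)*(v + 3)*(v - 2)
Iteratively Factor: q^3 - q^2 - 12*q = (q + 3)*(q^2 - 4*q) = (q - 4)*(q + 3)*(q)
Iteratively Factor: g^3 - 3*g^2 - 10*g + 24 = (g + 3)*(g^2 - 6*g + 8) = (g - 4)*(g + 3)*(g - 2)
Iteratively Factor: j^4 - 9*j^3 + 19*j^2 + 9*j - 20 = (j + 1)*(j^3 - 10*j^2 + 29*j - 20) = (j - 5)*(j + 1)*(j^2 - 5*j + 4) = (j - 5)*(j - 1)*(j + 1)*(j - 4)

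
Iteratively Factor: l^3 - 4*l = (l + 2)*(l^2 - 2*l) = (l - 2)*(l + 2)*(l)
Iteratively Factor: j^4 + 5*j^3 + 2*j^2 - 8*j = (j + 2)*(j^3 + 3*j^2 - 4*j) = (j + 2)*(j + 4)*(j^2 - j) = j*(j + 2)*(j + 4)*(j - 1)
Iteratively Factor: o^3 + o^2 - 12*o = (o - 3)*(o^2 + 4*o) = (o - 3)*(o + 4)*(o)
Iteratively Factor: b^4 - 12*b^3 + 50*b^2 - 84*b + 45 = (b - 5)*(b^3 - 7*b^2 + 15*b - 9) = (b - 5)*(b - 1)*(b^2 - 6*b + 9) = (b - 5)*(b - 3)*(b - 1)*(b - 3)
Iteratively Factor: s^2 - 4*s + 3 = (s - 3)*(s - 1)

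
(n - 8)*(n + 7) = n^2 - n - 56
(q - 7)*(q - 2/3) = q^2 - 23*q/3 + 14/3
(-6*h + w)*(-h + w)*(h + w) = 6*h^3 - h^2*w - 6*h*w^2 + w^3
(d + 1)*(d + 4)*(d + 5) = d^3 + 10*d^2 + 29*d + 20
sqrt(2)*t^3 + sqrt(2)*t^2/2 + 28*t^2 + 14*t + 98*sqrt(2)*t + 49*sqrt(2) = (t + 7*sqrt(2))^2*(sqrt(2)*t + sqrt(2)/2)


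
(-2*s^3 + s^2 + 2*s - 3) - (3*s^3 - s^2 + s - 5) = -5*s^3 + 2*s^2 + s + 2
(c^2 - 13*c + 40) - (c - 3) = c^2 - 14*c + 43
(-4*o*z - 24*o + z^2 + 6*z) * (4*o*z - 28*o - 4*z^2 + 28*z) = -16*o^2*z^2 + 16*o^2*z + 672*o^2 + 20*o*z^3 - 20*o*z^2 - 840*o*z - 4*z^4 + 4*z^3 + 168*z^2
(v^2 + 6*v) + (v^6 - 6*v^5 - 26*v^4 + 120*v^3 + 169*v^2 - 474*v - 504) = v^6 - 6*v^5 - 26*v^4 + 120*v^3 + 170*v^2 - 468*v - 504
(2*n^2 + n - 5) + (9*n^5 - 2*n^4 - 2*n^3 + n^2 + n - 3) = 9*n^5 - 2*n^4 - 2*n^3 + 3*n^2 + 2*n - 8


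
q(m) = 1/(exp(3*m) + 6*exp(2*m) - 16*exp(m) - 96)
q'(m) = (-3*exp(3*m) - 12*exp(2*m) + 16*exp(m))/(exp(3*m) + 6*exp(2*m) - 16*exp(m) - 96)^2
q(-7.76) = -0.01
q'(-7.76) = 0.00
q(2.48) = 0.00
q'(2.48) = -0.00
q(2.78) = 0.00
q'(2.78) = -0.00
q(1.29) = -0.04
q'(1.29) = -0.33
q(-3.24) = -0.01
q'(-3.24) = 0.00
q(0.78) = -0.01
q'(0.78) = -0.01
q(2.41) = 0.00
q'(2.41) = -0.00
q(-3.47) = -0.01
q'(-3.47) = 0.00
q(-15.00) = -0.01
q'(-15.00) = 0.00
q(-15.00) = -0.01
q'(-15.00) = 0.00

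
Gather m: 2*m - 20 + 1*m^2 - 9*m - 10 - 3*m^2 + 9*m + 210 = -2*m^2 + 2*m + 180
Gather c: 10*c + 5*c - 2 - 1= 15*c - 3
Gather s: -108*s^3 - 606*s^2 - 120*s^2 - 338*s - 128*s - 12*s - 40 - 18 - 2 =-108*s^3 - 726*s^2 - 478*s - 60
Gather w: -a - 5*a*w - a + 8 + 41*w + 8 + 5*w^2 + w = -2*a + 5*w^2 + w*(42 - 5*a) + 16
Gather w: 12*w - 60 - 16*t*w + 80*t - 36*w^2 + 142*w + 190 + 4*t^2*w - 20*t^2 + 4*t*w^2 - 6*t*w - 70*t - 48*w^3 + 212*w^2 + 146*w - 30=-20*t^2 + 10*t - 48*w^3 + w^2*(4*t + 176) + w*(4*t^2 - 22*t + 300) + 100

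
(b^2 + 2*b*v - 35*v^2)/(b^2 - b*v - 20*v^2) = (b + 7*v)/(b + 4*v)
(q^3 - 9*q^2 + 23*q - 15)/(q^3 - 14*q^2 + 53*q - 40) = (q - 3)/(q - 8)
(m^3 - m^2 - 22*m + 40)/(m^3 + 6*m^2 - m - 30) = (m - 4)/(m + 3)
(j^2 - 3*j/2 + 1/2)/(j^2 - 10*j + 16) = (2*j^2 - 3*j + 1)/(2*(j^2 - 10*j + 16))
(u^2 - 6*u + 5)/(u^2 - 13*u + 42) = (u^2 - 6*u + 5)/(u^2 - 13*u + 42)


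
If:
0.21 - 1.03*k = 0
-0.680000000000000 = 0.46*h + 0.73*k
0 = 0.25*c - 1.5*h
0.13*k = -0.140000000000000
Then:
No Solution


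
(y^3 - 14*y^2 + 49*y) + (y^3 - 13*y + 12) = 2*y^3 - 14*y^2 + 36*y + 12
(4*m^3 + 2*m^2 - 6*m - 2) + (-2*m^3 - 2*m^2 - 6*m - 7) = 2*m^3 - 12*m - 9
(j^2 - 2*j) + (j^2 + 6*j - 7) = 2*j^2 + 4*j - 7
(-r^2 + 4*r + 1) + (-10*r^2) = -11*r^2 + 4*r + 1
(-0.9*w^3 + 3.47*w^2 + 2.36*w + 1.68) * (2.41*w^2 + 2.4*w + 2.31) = -2.169*w^5 + 6.2027*w^4 + 11.9366*w^3 + 17.7285*w^2 + 9.4836*w + 3.8808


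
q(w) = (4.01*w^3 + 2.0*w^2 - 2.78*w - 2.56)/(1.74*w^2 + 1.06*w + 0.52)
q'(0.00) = 4.69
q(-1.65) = -3.00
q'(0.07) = 5.79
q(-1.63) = -2.95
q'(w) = (-3.48*w - 1.06)*(4.01*w^3 + 2.0*w^2 - 2.78*w - 2.56)/(1.74*w^2 + 1.06*w + 0.52)^2 + (12.03*w^2 + 4.0*w - 2.78)/(1.74*w^2 + 1.06*w + 0.52) = (6.9774*w^4 + 8.5012*w^3 + 13.2128*w^2 + 10.9888*w + 1.268)/(3.0276*w^4 + 3.6888*w^3 + 2.9332*w^2 + 1.1024*w + 0.2704)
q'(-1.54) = 2.63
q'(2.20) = 2.70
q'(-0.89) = 0.37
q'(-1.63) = 2.65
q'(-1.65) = 2.65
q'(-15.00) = 2.31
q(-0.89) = -1.39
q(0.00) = -4.92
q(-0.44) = -3.31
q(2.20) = 3.88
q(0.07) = -4.55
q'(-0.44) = -9.65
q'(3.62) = 2.46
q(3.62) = 7.50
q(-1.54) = -2.71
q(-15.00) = -34.68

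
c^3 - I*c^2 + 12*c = c*(c - 4*I)*(c + 3*I)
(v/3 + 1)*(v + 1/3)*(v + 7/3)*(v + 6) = v^4/3 + 35*v^3/9 + 385*v^2/27 + 55*v/3 + 14/3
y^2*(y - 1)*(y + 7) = y^4 + 6*y^3 - 7*y^2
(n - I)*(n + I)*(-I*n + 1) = -I*n^3 + n^2 - I*n + 1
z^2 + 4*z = z*(z + 4)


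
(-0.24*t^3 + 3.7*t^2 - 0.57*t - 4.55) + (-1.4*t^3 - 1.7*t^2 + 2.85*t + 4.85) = -1.64*t^3 + 2.0*t^2 + 2.28*t + 0.3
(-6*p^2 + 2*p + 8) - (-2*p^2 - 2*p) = -4*p^2 + 4*p + 8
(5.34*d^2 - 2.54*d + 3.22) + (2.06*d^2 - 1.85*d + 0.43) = 7.4*d^2 - 4.39*d + 3.65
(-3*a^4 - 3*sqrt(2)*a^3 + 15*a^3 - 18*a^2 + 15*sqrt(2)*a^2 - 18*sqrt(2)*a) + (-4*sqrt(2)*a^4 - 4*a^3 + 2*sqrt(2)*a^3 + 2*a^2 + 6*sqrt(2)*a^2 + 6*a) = -4*sqrt(2)*a^4 - 3*a^4 - sqrt(2)*a^3 + 11*a^3 - 16*a^2 + 21*sqrt(2)*a^2 - 18*sqrt(2)*a + 6*a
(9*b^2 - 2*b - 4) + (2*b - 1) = 9*b^2 - 5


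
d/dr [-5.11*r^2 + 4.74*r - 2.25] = 4.74 - 10.22*r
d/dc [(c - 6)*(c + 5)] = 2*c - 1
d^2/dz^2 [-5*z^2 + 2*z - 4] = -10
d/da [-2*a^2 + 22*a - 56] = 22 - 4*a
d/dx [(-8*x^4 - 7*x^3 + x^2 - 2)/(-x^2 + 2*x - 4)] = (16*x^5 - 41*x^4 + 100*x^3 + 86*x^2 - 12*x + 4)/(x^4 - 4*x^3 + 12*x^2 - 16*x + 16)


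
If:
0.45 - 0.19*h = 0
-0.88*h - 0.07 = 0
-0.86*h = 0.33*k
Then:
No Solution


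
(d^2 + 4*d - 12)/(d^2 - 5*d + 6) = (d + 6)/(d - 3)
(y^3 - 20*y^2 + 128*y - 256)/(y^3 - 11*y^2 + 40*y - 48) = (y^2 - 16*y + 64)/(y^2 - 7*y + 12)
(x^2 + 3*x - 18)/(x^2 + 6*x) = (x - 3)/x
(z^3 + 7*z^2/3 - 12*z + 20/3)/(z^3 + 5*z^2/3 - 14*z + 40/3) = (3*z - 2)/(3*z - 4)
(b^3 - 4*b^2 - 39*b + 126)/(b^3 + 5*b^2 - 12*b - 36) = (b - 7)/(b + 2)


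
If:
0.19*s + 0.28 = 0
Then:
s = -1.47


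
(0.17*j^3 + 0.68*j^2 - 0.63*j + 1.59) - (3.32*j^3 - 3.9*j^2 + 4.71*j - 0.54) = -3.15*j^3 + 4.58*j^2 - 5.34*j + 2.13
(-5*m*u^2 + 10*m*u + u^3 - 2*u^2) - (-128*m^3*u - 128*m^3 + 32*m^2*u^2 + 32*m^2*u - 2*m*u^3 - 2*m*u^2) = 128*m^3*u + 128*m^3 - 32*m^2*u^2 - 32*m^2*u + 2*m*u^3 - 3*m*u^2 + 10*m*u + u^3 - 2*u^2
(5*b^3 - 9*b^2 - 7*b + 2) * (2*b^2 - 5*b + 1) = 10*b^5 - 43*b^4 + 36*b^3 + 30*b^2 - 17*b + 2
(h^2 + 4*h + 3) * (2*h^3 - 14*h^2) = 2*h^5 - 6*h^4 - 50*h^3 - 42*h^2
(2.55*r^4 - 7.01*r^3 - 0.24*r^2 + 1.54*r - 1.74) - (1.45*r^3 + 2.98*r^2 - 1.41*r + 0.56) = 2.55*r^4 - 8.46*r^3 - 3.22*r^2 + 2.95*r - 2.3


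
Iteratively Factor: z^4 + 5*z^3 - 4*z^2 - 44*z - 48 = (z - 3)*(z^3 + 8*z^2 + 20*z + 16) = (z - 3)*(z + 4)*(z^2 + 4*z + 4) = (z - 3)*(z + 2)*(z + 4)*(z + 2)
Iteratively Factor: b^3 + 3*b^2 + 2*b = (b + 1)*(b^2 + 2*b) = b*(b + 1)*(b + 2)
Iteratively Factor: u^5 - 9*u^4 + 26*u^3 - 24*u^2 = (u)*(u^4 - 9*u^3 + 26*u^2 - 24*u) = u*(u - 2)*(u^3 - 7*u^2 + 12*u) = u^2*(u - 2)*(u^2 - 7*u + 12) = u^2*(u - 3)*(u - 2)*(u - 4)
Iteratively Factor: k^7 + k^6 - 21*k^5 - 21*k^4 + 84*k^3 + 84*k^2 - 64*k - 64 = (k - 4)*(k^6 + 5*k^5 - k^4 - 25*k^3 - 16*k^2 + 20*k + 16) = (k - 4)*(k + 1)*(k^5 + 4*k^4 - 5*k^3 - 20*k^2 + 4*k + 16) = (k - 4)*(k + 1)^2*(k^4 + 3*k^3 - 8*k^2 - 12*k + 16) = (k - 4)*(k - 2)*(k + 1)^2*(k^3 + 5*k^2 + 2*k - 8) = (k - 4)*(k - 2)*(k + 1)^2*(k + 4)*(k^2 + k - 2) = (k - 4)*(k - 2)*(k - 1)*(k + 1)^2*(k + 4)*(k + 2)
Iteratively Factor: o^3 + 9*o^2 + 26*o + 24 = (o + 2)*(o^2 + 7*o + 12) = (o + 2)*(o + 4)*(o + 3)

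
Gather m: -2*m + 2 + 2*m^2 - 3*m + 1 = 2*m^2 - 5*m + 3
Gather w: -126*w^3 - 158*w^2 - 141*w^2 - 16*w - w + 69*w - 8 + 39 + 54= -126*w^3 - 299*w^2 + 52*w + 85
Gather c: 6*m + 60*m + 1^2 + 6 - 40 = 66*m - 33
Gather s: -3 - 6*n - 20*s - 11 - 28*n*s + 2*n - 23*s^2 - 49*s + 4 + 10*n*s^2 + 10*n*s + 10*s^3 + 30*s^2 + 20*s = -4*n + 10*s^3 + s^2*(10*n + 7) + s*(-18*n - 49) - 10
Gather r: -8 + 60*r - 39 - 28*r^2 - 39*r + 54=-28*r^2 + 21*r + 7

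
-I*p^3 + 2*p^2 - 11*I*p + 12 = (p - 3*I)*(p + 4*I)*(-I*p + 1)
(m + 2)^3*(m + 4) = m^4 + 10*m^3 + 36*m^2 + 56*m + 32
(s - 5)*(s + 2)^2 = s^3 - s^2 - 16*s - 20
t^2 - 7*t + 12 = (t - 4)*(t - 3)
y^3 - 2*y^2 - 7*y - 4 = (y - 4)*(y + 1)^2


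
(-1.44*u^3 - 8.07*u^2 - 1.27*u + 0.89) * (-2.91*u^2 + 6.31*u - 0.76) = 4.1904*u^5 + 14.3973*u^4 - 46.1316*u^3 - 4.4704*u^2 + 6.5811*u - 0.6764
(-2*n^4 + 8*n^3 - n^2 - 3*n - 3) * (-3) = 6*n^4 - 24*n^3 + 3*n^2 + 9*n + 9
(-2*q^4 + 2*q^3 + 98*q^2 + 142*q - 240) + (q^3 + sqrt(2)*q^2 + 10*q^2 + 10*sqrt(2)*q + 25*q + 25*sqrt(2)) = -2*q^4 + 3*q^3 + sqrt(2)*q^2 + 108*q^2 + 10*sqrt(2)*q + 167*q - 240 + 25*sqrt(2)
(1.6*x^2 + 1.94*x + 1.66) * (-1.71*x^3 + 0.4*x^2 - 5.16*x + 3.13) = -2.736*x^5 - 2.6774*x^4 - 10.3186*x^3 - 4.3384*x^2 - 2.4934*x + 5.1958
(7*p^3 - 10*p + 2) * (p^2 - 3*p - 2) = 7*p^5 - 21*p^4 - 24*p^3 + 32*p^2 + 14*p - 4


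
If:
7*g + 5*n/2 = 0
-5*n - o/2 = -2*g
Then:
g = o/32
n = -7*o/80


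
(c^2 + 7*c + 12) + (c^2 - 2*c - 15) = 2*c^2 + 5*c - 3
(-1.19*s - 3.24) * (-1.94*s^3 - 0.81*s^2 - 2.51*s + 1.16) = 2.3086*s^4 + 7.2495*s^3 + 5.6113*s^2 + 6.752*s - 3.7584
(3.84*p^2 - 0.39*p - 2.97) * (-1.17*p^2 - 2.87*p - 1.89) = -4.4928*p^4 - 10.5645*p^3 - 2.6634*p^2 + 9.261*p + 5.6133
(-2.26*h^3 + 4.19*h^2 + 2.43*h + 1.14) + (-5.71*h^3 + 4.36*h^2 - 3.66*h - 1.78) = -7.97*h^3 + 8.55*h^2 - 1.23*h - 0.64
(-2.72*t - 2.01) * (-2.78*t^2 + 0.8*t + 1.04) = 7.5616*t^3 + 3.4118*t^2 - 4.4368*t - 2.0904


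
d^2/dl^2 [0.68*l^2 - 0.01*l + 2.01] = 1.36000000000000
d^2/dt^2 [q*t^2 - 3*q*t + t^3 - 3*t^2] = 2*q + 6*t - 6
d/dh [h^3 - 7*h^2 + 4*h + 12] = 3*h^2 - 14*h + 4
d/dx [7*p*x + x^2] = 7*p + 2*x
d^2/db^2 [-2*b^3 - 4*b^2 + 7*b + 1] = -12*b - 8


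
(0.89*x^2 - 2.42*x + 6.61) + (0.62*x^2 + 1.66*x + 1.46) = 1.51*x^2 - 0.76*x + 8.07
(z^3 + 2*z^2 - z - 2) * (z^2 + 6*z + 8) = z^5 + 8*z^4 + 19*z^3 + 8*z^2 - 20*z - 16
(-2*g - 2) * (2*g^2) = -4*g^3 - 4*g^2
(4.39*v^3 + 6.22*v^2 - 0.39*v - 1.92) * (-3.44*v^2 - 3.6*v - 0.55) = -15.1016*v^5 - 37.2008*v^4 - 23.4649*v^3 + 4.5878*v^2 + 7.1265*v + 1.056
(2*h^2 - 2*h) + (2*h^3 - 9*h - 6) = 2*h^3 + 2*h^2 - 11*h - 6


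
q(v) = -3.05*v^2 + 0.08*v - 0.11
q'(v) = 0.08 - 6.1*v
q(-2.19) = -14.91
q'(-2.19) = 13.44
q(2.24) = -15.23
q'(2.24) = -13.58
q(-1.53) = -7.37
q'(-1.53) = 9.41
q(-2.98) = -27.43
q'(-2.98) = 18.26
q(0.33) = -0.42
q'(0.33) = -1.93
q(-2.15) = -14.38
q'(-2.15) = 13.20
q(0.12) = -0.14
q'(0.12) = -0.65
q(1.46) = -6.49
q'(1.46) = -8.83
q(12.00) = -438.35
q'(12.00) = -73.12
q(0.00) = -0.11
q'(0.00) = 0.08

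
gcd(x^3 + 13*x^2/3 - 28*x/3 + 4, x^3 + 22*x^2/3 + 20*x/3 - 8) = x^2 + 16*x/3 - 4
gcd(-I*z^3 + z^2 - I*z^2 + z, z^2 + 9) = 1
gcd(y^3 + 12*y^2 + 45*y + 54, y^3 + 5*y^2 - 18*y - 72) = y^2 + 9*y + 18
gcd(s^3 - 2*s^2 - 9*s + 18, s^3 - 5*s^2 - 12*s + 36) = s^2 + s - 6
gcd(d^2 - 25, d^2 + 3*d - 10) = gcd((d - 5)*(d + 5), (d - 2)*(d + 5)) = d + 5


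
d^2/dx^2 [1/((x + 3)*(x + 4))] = 2*((x + 3)^2 + (x + 3)*(x + 4) + (x + 4)^2)/((x + 3)^3*(x + 4)^3)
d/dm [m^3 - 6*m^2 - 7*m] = 3*m^2 - 12*m - 7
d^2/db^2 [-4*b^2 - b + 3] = -8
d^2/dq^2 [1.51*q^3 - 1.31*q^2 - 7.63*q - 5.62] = 9.06*q - 2.62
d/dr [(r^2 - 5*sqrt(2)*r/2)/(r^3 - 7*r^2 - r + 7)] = (r*(2*r - 5*sqrt(2))*(-3*r^2 + 14*r + 1) + (4*r - 5*sqrt(2))*(r^3 - 7*r^2 - r + 7))/(2*(r^3 - 7*r^2 - r + 7)^2)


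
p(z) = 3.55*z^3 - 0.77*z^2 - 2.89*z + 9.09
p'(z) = 10.65*z^2 - 1.54*z - 2.89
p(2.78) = 71.38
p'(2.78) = 75.14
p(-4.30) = -274.97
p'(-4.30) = 200.65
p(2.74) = 68.42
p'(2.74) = 72.85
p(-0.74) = 9.37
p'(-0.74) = 4.08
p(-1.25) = 4.57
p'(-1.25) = 15.68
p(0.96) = 8.75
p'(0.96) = 5.45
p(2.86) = 77.57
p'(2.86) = 79.82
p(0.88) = 8.37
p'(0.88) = 4.00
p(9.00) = 2508.66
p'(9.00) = 845.90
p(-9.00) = -2615.22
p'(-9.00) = 873.62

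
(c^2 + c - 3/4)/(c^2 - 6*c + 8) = (c^2 + c - 3/4)/(c^2 - 6*c + 8)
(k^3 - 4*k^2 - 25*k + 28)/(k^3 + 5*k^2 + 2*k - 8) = (k - 7)/(k + 2)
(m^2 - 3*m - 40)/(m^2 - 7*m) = (m^2 - 3*m - 40)/(m*(m - 7))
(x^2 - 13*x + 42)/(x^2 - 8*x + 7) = (x - 6)/(x - 1)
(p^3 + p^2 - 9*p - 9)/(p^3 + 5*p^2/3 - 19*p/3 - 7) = 3*(p - 3)/(3*p - 7)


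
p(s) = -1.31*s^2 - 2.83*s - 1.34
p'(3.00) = -10.69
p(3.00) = -21.62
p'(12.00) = -34.27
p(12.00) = -223.94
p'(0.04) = -2.93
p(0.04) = -1.46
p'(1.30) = -6.24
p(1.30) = -7.23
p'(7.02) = -21.22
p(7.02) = -85.76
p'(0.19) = -3.33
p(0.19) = -1.92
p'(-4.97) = 10.19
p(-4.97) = -19.63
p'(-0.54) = -1.42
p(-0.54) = -0.19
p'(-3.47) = 6.26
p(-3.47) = -7.29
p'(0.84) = -5.03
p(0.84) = -4.64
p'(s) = -2.62*s - 2.83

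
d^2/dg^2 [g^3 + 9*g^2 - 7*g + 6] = 6*g + 18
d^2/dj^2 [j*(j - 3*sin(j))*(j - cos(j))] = 3*j^2*sin(j) + j^2*cos(j) + 4*j*sin(j) - 6*j*sin(2*j) - 12*j*cos(j) + 6*j - 6*sin(j) - 2*cos(j) + 6*cos(2*j)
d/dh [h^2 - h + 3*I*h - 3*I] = 2*h - 1 + 3*I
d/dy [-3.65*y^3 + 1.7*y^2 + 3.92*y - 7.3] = -10.95*y^2 + 3.4*y + 3.92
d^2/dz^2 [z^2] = 2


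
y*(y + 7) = y^2 + 7*y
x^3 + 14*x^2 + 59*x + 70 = (x + 2)*(x + 5)*(x + 7)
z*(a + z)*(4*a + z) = 4*a^2*z + 5*a*z^2 + z^3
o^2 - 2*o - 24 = (o - 6)*(o + 4)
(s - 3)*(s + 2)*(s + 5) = s^3 + 4*s^2 - 11*s - 30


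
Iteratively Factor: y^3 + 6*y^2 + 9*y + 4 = (y + 4)*(y^2 + 2*y + 1) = (y + 1)*(y + 4)*(y + 1)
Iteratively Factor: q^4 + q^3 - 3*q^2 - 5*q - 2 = (q - 2)*(q^3 + 3*q^2 + 3*q + 1) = (q - 2)*(q + 1)*(q^2 + 2*q + 1) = (q - 2)*(q + 1)^2*(q + 1)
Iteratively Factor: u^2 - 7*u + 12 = (u - 4)*(u - 3)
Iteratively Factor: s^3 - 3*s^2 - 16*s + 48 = (s - 3)*(s^2 - 16) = (s - 3)*(s + 4)*(s - 4)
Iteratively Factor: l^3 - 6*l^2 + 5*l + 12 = (l + 1)*(l^2 - 7*l + 12) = (l - 3)*(l + 1)*(l - 4)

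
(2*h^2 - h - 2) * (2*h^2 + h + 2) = 4*h^4 - h^2 - 4*h - 4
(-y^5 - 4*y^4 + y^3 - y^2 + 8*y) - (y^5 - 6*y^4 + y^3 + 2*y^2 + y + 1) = -2*y^5 + 2*y^4 - 3*y^2 + 7*y - 1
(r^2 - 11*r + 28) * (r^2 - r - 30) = r^4 - 12*r^3 + 9*r^2 + 302*r - 840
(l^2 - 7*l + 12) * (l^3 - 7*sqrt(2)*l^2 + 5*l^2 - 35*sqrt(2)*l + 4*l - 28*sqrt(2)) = l^5 - 7*sqrt(2)*l^4 - 2*l^4 - 19*l^3 + 14*sqrt(2)*l^3 + 32*l^2 + 133*sqrt(2)*l^2 - 224*sqrt(2)*l + 48*l - 336*sqrt(2)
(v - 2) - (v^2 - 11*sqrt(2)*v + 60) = -v^2 + v + 11*sqrt(2)*v - 62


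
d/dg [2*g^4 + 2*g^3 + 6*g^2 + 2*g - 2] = 8*g^3 + 6*g^2 + 12*g + 2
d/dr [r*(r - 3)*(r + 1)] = 3*r^2 - 4*r - 3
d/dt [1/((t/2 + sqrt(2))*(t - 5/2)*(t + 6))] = 4*(-2*(t + 6)*(t + 2*sqrt(2)) - (t + 6)*(2*t - 5) - (t + 2*sqrt(2))*(2*t - 5))/((t + 6)^2*(t + 2*sqrt(2))^2*(2*t - 5)^2)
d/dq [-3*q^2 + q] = 1 - 6*q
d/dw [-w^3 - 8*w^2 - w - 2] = -3*w^2 - 16*w - 1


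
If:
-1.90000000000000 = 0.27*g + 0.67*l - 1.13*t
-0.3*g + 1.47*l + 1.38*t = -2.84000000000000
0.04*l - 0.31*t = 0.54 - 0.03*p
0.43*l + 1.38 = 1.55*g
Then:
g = 0.26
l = -2.26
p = 25.20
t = 0.41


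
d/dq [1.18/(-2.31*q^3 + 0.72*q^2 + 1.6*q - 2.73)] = (8.1774*q^2 - 1.6992*q - 1.888)/(2.31*q^3 - 0.72*q^2 - 1.6*q + 2.73)^2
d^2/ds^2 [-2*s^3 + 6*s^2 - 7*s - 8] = 12 - 12*s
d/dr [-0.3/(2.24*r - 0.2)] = 0.672/(2.24*r - 0.2)^2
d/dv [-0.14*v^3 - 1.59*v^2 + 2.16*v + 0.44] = -0.42*v^2 - 3.18*v + 2.16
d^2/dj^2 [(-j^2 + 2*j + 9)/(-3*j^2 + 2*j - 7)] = 12*(-2*j^3 - 51*j^2 + 48*j + 29)/(27*j^6 - 54*j^5 + 225*j^4 - 260*j^3 + 525*j^2 - 294*j + 343)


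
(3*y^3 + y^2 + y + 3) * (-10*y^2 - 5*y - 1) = -30*y^5 - 25*y^4 - 18*y^3 - 36*y^2 - 16*y - 3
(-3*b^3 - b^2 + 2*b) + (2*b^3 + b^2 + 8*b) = -b^3 + 10*b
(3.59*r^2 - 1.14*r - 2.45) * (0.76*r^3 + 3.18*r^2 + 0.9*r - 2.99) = 2.7284*r^5 + 10.5498*r^4 - 2.2562*r^3 - 19.5511*r^2 + 1.2036*r + 7.3255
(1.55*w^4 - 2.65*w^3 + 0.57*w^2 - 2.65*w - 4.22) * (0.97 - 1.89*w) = -2.9295*w^5 + 6.512*w^4 - 3.6478*w^3 + 5.5614*w^2 + 5.4053*w - 4.0934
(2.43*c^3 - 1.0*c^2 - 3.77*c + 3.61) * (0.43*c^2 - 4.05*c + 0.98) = 1.0449*c^5 - 10.2715*c^4 + 4.8103*c^3 + 15.8408*c^2 - 18.3151*c + 3.5378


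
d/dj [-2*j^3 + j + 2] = 1 - 6*j^2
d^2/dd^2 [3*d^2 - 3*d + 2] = 6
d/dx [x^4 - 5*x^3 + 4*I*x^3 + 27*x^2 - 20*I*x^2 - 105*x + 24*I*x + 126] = 4*x^3 + x^2*(-15 + 12*I) + x*(54 - 40*I) - 105 + 24*I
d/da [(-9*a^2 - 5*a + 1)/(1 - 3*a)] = (27*a^2 - 18*a - 2)/(9*a^2 - 6*a + 1)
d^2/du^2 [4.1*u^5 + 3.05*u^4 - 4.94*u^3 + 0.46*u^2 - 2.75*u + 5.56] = 82.0*u^3 + 36.6*u^2 - 29.64*u + 0.92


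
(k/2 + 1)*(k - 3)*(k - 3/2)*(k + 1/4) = k^4/2 - 9*k^3/8 - 41*k^2/16 + 63*k/16 + 9/8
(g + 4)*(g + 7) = g^2 + 11*g + 28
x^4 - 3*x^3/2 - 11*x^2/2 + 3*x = x*(x - 3)*(x - 1/2)*(x + 2)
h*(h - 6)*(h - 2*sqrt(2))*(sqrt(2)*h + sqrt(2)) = sqrt(2)*h^4 - 5*sqrt(2)*h^3 - 4*h^3 - 6*sqrt(2)*h^2 + 20*h^2 + 24*h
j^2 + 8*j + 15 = (j + 3)*(j + 5)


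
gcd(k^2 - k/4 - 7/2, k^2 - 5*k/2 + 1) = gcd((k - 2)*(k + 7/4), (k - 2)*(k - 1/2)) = k - 2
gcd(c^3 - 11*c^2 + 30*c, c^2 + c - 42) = c - 6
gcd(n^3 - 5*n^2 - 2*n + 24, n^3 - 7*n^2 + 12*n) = n^2 - 7*n + 12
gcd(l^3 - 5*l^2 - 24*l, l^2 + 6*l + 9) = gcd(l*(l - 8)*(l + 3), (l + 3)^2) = l + 3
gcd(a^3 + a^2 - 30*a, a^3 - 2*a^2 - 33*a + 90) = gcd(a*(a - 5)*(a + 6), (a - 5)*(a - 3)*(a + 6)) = a^2 + a - 30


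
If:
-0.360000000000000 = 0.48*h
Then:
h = -0.75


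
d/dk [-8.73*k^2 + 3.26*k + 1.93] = 3.26 - 17.46*k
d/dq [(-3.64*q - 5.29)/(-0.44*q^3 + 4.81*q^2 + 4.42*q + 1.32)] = (-3.2032*q^3 + 10.5256*q^2 + 50.8898*q + 18.577)/(0.1936*q^6 - 4.2328*q^5 + 19.2465*q^4 + 41.3588*q^3 + 32.2348*q^2 + 11.6688*q + 1.7424)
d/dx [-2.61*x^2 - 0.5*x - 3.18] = -5.22*x - 0.5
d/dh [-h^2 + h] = 1 - 2*h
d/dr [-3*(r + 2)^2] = -6*r - 12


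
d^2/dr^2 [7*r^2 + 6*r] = 14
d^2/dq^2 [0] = 0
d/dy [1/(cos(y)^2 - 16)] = 2*sin(y)*cos(y)/(cos(y)^2 - 16)^2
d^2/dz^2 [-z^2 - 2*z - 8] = -2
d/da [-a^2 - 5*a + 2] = -2*a - 5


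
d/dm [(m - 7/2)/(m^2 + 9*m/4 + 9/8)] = 64*(-m^2 + 7*m + 9)/(64*m^4 + 288*m^3 + 468*m^2 + 324*m + 81)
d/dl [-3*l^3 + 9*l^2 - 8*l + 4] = -9*l^2 + 18*l - 8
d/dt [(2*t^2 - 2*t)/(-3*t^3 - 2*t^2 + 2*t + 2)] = 2*(3*t^4 - 6*t^3 + 4*t - 2)/(9*t^6 + 12*t^5 - 8*t^4 - 20*t^3 - 4*t^2 + 8*t + 4)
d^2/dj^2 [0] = 0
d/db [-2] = 0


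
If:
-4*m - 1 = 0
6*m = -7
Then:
No Solution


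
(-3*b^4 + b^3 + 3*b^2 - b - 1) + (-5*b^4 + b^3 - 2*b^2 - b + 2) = -8*b^4 + 2*b^3 + b^2 - 2*b + 1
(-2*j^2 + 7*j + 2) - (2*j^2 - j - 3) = -4*j^2 + 8*j + 5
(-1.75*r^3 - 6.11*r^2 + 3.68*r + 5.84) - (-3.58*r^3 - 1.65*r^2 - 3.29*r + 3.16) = 1.83*r^3 - 4.46*r^2 + 6.97*r + 2.68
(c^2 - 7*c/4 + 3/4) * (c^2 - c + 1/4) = c^4 - 11*c^3/4 + 11*c^2/4 - 19*c/16 + 3/16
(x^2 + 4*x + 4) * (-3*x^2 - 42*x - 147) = -3*x^4 - 54*x^3 - 327*x^2 - 756*x - 588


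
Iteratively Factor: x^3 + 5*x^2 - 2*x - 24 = (x - 2)*(x^2 + 7*x + 12) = (x - 2)*(x + 4)*(x + 3)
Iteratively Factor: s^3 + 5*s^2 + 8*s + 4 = (s + 2)*(s^2 + 3*s + 2) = (s + 1)*(s + 2)*(s + 2)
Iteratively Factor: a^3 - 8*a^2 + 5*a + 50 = (a + 2)*(a^2 - 10*a + 25) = (a - 5)*(a + 2)*(a - 5)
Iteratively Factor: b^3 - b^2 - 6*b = (b + 2)*(b^2 - 3*b) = b*(b + 2)*(b - 3)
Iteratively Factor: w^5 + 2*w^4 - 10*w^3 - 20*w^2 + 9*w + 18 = (w + 3)*(w^4 - w^3 - 7*w^2 + w + 6) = (w + 1)*(w + 3)*(w^3 - 2*w^2 - 5*w + 6) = (w - 1)*(w + 1)*(w + 3)*(w^2 - w - 6) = (w - 3)*(w - 1)*(w + 1)*(w + 3)*(w + 2)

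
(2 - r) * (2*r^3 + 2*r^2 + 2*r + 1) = -2*r^4 + 2*r^3 + 2*r^2 + 3*r + 2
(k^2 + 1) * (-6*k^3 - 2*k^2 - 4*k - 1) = -6*k^5 - 2*k^4 - 10*k^3 - 3*k^2 - 4*k - 1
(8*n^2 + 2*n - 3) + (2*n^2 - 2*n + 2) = 10*n^2 - 1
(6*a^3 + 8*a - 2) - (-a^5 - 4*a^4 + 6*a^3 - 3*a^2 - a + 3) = a^5 + 4*a^4 + 3*a^2 + 9*a - 5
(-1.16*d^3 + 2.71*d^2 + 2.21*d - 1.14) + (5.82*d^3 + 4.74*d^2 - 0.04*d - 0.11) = 4.66*d^3 + 7.45*d^2 + 2.17*d - 1.25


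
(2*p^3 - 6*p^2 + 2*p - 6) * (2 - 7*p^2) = -14*p^5 + 42*p^4 - 10*p^3 + 30*p^2 + 4*p - 12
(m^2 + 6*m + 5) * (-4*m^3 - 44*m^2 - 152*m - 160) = -4*m^5 - 68*m^4 - 436*m^3 - 1292*m^2 - 1720*m - 800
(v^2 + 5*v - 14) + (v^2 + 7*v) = 2*v^2 + 12*v - 14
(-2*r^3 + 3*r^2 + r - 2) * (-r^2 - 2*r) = 2*r^5 + r^4 - 7*r^3 + 4*r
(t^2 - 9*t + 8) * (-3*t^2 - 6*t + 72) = -3*t^4 + 21*t^3 + 102*t^2 - 696*t + 576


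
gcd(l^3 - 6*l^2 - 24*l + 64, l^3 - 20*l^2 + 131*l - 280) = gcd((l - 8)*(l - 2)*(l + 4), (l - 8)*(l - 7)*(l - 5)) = l - 8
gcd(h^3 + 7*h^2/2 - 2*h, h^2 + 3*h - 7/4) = h - 1/2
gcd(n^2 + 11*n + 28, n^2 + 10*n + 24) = n + 4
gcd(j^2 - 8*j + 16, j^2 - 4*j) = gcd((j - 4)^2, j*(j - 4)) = j - 4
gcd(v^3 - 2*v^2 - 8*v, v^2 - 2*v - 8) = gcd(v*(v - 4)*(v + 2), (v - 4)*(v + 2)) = v^2 - 2*v - 8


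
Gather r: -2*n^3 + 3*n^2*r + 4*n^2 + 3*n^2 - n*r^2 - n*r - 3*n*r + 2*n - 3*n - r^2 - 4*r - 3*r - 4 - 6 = -2*n^3 + 7*n^2 - n + r^2*(-n - 1) + r*(3*n^2 - 4*n - 7) - 10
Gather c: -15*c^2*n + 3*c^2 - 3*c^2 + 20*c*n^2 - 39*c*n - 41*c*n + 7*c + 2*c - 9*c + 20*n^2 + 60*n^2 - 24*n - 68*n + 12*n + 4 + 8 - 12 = -15*c^2*n + c*(20*n^2 - 80*n) + 80*n^2 - 80*n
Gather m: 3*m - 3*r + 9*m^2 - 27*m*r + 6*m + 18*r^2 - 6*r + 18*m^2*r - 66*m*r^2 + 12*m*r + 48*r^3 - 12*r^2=m^2*(18*r + 9) + m*(-66*r^2 - 15*r + 9) + 48*r^3 + 6*r^2 - 9*r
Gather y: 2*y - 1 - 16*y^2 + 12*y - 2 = -16*y^2 + 14*y - 3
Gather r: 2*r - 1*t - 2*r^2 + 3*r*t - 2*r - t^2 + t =-2*r^2 + 3*r*t - t^2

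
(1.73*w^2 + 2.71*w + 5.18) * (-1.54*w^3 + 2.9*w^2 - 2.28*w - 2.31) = -2.6642*w^5 + 0.843599999999999*w^4 - 4.0626*w^3 + 4.8469*w^2 - 18.0705*w - 11.9658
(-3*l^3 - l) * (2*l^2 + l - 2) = -6*l^5 - 3*l^4 + 4*l^3 - l^2 + 2*l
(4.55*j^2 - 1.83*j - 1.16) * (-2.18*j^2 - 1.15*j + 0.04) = -9.919*j^4 - 1.2431*j^3 + 4.8153*j^2 + 1.2608*j - 0.0464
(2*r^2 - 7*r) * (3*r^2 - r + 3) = 6*r^4 - 23*r^3 + 13*r^2 - 21*r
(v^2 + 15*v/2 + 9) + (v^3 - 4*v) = v^3 + v^2 + 7*v/2 + 9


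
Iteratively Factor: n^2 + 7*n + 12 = (n + 3)*(n + 4)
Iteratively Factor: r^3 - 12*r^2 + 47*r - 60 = (r - 5)*(r^2 - 7*r + 12) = (r - 5)*(r - 4)*(r - 3)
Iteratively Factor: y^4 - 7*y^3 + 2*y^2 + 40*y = (y - 4)*(y^3 - 3*y^2 - 10*y) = (y - 5)*(y - 4)*(y^2 + 2*y) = (y - 5)*(y - 4)*(y + 2)*(y)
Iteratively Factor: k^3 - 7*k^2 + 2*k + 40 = (k - 5)*(k^2 - 2*k - 8) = (k - 5)*(k + 2)*(k - 4)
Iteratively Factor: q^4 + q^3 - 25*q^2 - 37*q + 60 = (q + 3)*(q^3 - 2*q^2 - 19*q + 20) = (q + 3)*(q + 4)*(q^2 - 6*q + 5) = (q - 5)*(q + 3)*(q + 4)*(q - 1)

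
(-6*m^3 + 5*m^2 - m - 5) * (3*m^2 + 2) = -18*m^5 + 15*m^4 - 15*m^3 - 5*m^2 - 2*m - 10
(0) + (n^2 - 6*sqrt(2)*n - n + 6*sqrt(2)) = n^2 - 6*sqrt(2)*n - n + 6*sqrt(2)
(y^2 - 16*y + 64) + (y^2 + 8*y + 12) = 2*y^2 - 8*y + 76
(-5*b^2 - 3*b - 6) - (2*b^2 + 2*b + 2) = -7*b^2 - 5*b - 8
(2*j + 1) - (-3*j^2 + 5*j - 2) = 3*j^2 - 3*j + 3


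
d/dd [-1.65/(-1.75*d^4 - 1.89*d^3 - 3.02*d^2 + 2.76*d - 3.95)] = (-11.55*d^3 - 9.3555*d^2 - 9.966*d + 4.554)/(1.75*d^4 + 1.89*d^3 + 3.02*d^2 - 2.76*d + 3.95)^2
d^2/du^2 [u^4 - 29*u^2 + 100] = 12*u^2 - 58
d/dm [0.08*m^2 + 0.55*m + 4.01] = 0.16*m + 0.55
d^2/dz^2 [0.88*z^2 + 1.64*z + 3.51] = 1.76000000000000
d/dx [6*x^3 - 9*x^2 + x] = 18*x^2 - 18*x + 1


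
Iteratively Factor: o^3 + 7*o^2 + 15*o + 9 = (o + 3)*(o^2 + 4*o + 3) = (o + 1)*(o + 3)*(o + 3)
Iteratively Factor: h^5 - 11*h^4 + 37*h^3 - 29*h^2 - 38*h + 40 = (h - 2)*(h^4 - 9*h^3 + 19*h^2 + 9*h - 20) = (h - 2)*(h - 1)*(h^3 - 8*h^2 + 11*h + 20) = (h - 5)*(h - 2)*(h - 1)*(h^2 - 3*h - 4) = (h - 5)*(h - 2)*(h - 1)*(h + 1)*(h - 4)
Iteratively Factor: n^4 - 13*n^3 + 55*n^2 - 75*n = (n - 5)*(n^3 - 8*n^2 + 15*n) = n*(n - 5)*(n^2 - 8*n + 15) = n*(n - 5)^2*(n - 3)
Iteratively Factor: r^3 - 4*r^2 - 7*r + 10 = (r + 2)*(r^2 - 6*r + 5) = (r - 5)*(r + 2)*(r - 1)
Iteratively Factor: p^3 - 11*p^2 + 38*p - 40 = (p - 4)*(p^2 - 7*p + 10) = (p - 5)*(p - 4)*(p - 2)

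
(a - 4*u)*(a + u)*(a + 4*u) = a^3 + a^2*u - 16*a*u^2 - 16*u^3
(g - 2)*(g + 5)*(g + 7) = g^3 + 10*g^2 + 11*g - 70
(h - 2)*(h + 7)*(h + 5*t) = h^3 + 5*h^2*t + 5*h^2 + 25*h*t - 14*h - 70*t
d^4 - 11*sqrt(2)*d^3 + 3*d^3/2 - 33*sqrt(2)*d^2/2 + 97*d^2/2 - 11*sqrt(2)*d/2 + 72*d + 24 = (d + 1/2)*(d + 1)*(d - 8*sqrt(2))*(d - 3*sqrt(2))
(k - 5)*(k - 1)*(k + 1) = k^3 - 5*k^2 - k + 5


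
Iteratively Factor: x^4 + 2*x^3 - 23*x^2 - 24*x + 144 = (x - 3)*(x^3 + 5*x^2 - 8*x - 48) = (x - 3)*(x + 4)*(x^2 + x - 12) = (x - 3)*(x + 4)^2*(x - 3)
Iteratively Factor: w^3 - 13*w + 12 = (w - 1)*(w^2 + w - 12) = (w - 1)*(w + 4)*(w - 3)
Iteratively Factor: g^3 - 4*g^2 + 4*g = (g)*(g^2 - 4*g + 4) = g*(g - 2)*(g - 2)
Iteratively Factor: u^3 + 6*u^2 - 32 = (u + 4)*(u^2 + 2*u - 8) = (u + 4)^2*(u - 2)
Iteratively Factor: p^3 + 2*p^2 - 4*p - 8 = (p + 2)*(p^2 - 4) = (p + 2)^2*(p - 2)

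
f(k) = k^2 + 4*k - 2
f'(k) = 2*k + 4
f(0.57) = 0.60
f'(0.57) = 5.14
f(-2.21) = -5.96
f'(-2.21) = -0.42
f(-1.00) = -5.00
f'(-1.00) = 2.00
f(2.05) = 10.40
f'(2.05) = 8.10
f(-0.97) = -4.94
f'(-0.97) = 2.06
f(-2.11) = -5.99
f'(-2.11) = -0.22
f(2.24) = 11.98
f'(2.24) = 8.48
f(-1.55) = -5.80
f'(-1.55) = 0.90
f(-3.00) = -5.00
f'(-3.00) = -2.00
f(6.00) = 58.00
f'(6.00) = 16.00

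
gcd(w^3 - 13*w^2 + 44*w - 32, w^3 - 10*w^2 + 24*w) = w - 4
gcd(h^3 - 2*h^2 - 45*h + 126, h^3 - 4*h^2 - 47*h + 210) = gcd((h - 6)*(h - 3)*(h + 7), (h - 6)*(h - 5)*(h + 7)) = h^2 + h - 42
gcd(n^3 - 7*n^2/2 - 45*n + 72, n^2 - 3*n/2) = n - 3/2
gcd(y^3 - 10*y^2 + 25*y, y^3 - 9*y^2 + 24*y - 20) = y - 5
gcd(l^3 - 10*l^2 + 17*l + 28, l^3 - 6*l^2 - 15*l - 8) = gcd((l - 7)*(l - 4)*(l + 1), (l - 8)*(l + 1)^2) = l + 1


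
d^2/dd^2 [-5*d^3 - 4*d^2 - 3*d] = -30*d - 8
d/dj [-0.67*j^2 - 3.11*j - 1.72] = -1.34*j - 3.11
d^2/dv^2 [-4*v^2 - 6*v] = -8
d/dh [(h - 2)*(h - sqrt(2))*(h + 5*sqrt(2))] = 3*h^2 - 4*h + 8*sqrt(2)*h - 8*sqrt(2) - 10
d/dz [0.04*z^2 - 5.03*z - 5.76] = 0.08*z - 5.03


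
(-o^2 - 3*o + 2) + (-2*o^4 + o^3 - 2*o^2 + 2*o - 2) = -2*o^4 + o^3 - 3*o^2 - o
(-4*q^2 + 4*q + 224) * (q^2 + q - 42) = -4*q^4 + 396*q^2 + 56*q - 9408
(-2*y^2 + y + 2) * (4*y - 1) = -8*y^3 + 6*y^2 + 7*y - 2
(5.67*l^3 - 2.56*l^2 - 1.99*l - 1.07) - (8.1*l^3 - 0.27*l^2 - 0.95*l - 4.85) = -2.43*l^3 - 2.29*l^2 - 1.04*l + 3.78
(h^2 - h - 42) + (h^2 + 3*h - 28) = 2*h^2 + 2*h - 70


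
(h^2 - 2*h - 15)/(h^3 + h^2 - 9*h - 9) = (h - 5)/(h^2 - 2*h - 3)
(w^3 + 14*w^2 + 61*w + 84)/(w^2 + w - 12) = (w^2 + 10*w + 21)/(w - 3)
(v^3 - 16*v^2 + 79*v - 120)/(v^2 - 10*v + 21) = (v^2 - 13*v + 40)/(v - 7)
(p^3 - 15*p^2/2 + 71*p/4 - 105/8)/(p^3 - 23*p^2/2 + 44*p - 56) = (p^2 - 4*p + 15/4)/(p^2 - 8*p + 16)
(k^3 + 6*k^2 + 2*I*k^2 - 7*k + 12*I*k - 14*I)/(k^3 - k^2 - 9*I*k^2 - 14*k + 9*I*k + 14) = (k^2 + k*(7 + 2*I) + 14*I)/(k^2 - 9*I*k - 14)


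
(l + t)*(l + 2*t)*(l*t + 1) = l^3*t + 3*l^2*t^2 + l^2 + 2*l*t^3 + 3*l*t + 2*t^2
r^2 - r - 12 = (r - 4)*(r + 3)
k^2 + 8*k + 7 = (k + 1)*(k + 7)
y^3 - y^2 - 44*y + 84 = (y - 6)*(y - 2)*(y + 7)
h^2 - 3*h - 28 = (h - 7)*(h + 4)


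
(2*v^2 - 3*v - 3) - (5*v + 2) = 2*v^2 - 8*v - 5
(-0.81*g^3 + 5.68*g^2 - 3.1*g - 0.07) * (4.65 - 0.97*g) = 0.7857*g^4 - 9.2761*g^3 + 29.419*g^2 - 14.3471*g - 0.3255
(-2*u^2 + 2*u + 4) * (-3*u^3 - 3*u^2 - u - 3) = 6*u^5 - 16*u^3 - 8*u^2 - 10*u - 12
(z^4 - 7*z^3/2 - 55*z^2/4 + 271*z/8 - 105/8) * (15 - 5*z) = -5*z^5 + 65*z^4/2 + 65*z^3/4 - 3005*z^2/8 + 2295*z/4 - 1575/8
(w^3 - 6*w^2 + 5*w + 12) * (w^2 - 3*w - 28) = w^5 - 9*w^4 - 5*w^3 + 165*w^2 - 176*w - 336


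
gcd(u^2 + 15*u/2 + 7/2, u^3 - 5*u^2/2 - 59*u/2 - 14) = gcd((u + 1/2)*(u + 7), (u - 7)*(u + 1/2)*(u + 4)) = u + 1/2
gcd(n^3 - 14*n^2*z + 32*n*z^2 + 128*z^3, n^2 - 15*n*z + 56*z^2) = -n + 8*z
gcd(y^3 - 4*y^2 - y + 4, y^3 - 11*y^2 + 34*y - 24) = y^2 - 5*y + 4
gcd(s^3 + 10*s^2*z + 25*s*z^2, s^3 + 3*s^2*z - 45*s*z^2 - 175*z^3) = s^2 + 10*s*z + 25*z^2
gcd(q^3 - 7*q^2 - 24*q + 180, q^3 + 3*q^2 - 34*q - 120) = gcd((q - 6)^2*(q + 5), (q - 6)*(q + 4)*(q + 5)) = q^2 - q - 30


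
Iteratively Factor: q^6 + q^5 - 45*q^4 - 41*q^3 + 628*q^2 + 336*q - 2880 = (q + 4)*(q^5 - 3*q^4 - 33*q^3 + 91*q^2 + 264*q - 720) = (q + 4)^2*(q^4 - 7*q^3 - 5*q^2 + 111*q - 180) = (q + 4)^3*(q^3 - 11*q^2 + 39*q - 45) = (q - 5)*(q + 4)^3*(q^2 - 6*q + 9) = (q - 5)*(q - 3)*(q + 4)^3*(q - 3)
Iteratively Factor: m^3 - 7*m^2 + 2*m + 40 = (m - 5)*(m^2 - 2*m - 8) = (m - 5)*(m - 4)*(m + 2)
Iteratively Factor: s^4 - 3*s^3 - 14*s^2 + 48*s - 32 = (s - 1)*(s^3 - 2*s^2 - 16*s + 32) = (s - 1)*(s + 4)*(s^2 - 6*s + 8) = (s - 4)*(s - 1)*(s + 4)*(s - 2)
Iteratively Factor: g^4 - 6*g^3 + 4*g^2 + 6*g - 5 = (g - 5)*(g^3 - g^2 - g + 1) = (g - 5)*(g - 1)*(g^2 - 1) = (g - 5)*(g - 1)^2*(g + 1)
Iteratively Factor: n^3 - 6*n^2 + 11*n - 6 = (n - 2)*(n^2 - 4*n + 3) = (n - 2)*(n - 1)*(n - 3)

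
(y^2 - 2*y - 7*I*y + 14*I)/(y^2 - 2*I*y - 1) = (-y^2 + 2*y + 7*I*y - 14*I)/(-y^2 + 2*I*y + 1)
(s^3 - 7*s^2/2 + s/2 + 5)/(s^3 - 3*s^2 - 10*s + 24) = (s^2 - 3*s/2 - 5/2)/(s^2 - s - 12)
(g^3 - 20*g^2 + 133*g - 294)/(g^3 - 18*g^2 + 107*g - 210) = (g - 7)/(g - 5)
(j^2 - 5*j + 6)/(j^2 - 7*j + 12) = (j - 2)/(j - 4)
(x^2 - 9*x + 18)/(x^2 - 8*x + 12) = (x - 3)/(x - 2)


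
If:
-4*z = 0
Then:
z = 0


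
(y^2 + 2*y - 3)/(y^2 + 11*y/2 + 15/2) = 2*(y - 1)/(2*y + 5)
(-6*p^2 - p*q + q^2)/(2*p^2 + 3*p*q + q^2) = (-3*p + q)/(p + q)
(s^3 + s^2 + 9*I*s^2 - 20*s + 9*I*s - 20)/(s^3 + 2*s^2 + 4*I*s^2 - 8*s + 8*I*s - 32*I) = (s^2 + s*(1 + 5*I) + 5*I)/(s^2 + 2*s - 8)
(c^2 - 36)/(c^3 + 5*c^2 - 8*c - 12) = (c - 6)/(c^2 - c - 2)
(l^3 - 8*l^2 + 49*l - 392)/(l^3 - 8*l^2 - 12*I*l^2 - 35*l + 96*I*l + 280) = (l + 7*I)/(l - 5*I)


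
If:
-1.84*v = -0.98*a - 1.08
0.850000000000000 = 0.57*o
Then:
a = 1.87755102040816*v - 1.10204081632653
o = 1.49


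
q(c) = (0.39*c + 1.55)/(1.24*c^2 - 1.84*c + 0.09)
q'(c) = (1.84 - 2.48*c)*(0.39*c + 1.55)/(1.24*c^2 - 1.84*c + 0.09)^2 + 0.39/(1.24*c^2 - 1.84*c + 0.09) = (-0.4836*c^2 - 3.844*c + 2.8871)/(1.5376*c^4 - 4.5632*c^3 + 3.6088*c^2 - 0.3312*c + 0.0081)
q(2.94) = 0.50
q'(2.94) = -0.43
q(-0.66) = 0.70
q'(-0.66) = 1.53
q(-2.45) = 0.05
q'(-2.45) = 0.06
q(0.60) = -3.14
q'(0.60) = 1.26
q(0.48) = -3.42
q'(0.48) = 3.61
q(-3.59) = 0.01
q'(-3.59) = 0.02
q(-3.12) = 0.02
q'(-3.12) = 0.03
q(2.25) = 1.09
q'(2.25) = -1.65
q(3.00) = 0.47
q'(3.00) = -0.40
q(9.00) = 0.06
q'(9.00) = -0.01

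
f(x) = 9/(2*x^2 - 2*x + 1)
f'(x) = 9*(2 - 4*x)/(2*x^2 - 2*x + 1)^2 = 18*(1 - 2*x)/(2*x^2 - 2*x + 1)^2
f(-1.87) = 0.77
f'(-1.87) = 0.62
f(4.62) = 0.26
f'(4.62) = -0.12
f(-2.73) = 0.42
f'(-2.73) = 0.25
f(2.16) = 1.50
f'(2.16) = -1.65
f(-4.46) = 0.18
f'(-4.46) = 0.07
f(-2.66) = 0.44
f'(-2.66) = 0.27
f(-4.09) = 0.21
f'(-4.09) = 0.09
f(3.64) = 0.45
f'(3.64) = -0.28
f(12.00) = 0.03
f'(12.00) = -0.00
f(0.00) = 9.00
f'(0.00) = 18.00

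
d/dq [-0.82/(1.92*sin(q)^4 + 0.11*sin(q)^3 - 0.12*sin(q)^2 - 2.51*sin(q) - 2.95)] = (6.2976*sin(q)^3 + 0.2706*sin(q)^2 - 0.1968*sin(q) - 2.0582)*cos(q)/(-1.92*sin(q)^4 - 0.11*sin(q)^3 + 0.12*sin(q)^2 + 2.51*sin(q) + 2.95)^2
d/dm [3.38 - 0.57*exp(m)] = -0.57*exp(m)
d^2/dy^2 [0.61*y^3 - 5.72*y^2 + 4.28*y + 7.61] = 3.66*y - 11.44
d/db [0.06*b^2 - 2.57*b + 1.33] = 0.12*b - 2.57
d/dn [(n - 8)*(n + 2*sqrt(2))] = 2*n - 8 + 2*sqrt(2)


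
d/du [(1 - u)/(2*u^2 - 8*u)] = (u^2/2 - u + 2)/(u^2*(u^2 - 8*u + 16))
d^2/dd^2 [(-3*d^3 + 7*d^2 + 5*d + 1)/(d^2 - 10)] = 2*(-25*d^3 + 213*d^2 - 750*d + 710)/(d^6 - 30*d^4 + 300*d^2 - 1000)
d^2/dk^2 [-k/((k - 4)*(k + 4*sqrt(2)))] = 2*(-k*(k - 4)^2 - k*(k - 4)*(k + 4*sqrt(2)) - k*(k + 4*sqrt(2))^2 + (k - 4)^2*(k + 4*sqrt(2)) + (k - 4)*(k + 4*sqrt(2))^2)/((k - 4)^3*(k + 4*sqrt(2))^3)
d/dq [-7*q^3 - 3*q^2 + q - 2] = -21*q^2 - 6*q + 1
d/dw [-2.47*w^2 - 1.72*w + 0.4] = -4.94*w - 1.72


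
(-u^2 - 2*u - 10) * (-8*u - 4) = 8*u^3 + 20*u^2 + 88*u + 40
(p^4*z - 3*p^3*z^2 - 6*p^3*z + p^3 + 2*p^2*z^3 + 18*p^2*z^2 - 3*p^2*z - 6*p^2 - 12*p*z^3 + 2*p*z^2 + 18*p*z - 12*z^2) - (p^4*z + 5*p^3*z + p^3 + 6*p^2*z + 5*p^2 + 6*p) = -3*p^3*z^2 - 11*p^3*z + 2*p^2*z^3 + 18*p^2*z^2 - 9*p^2*z - 11*p^2 - 12*p*z^3 + 2*p*z^2 + 18*p*z - 6*p - 12*z^2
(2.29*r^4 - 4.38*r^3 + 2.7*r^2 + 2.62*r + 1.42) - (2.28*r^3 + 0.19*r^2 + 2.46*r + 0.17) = 2.29*r^4 - 6.66*r^3 + 2.51*r^2 + 0.16*r + 1.25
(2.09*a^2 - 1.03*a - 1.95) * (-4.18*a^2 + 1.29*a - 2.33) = -8.7362*a^4 + 7.0015*a^3 + 1.9526*a^2 - 0.1156*a + 4.5435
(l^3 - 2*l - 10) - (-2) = l^3 - 2*l - 8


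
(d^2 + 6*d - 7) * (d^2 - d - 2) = d^4 + 5*d^3 - 15*d^2 - 5*d + 14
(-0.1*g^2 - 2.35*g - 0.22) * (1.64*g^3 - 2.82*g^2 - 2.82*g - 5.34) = -0.164*g^5 - 3.572*g^4 + 6.5482*g^3 + 7.7814*g^2 + 13.1694*g + 1.1748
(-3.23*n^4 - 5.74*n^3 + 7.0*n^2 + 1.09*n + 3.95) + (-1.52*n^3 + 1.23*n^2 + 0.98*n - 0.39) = -3.23*n^4 - 7.26*n^3 + 8.23*n^2 + 2.07*n + 3.56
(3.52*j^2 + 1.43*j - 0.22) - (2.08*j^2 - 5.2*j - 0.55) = 1.44*j^2 + 6.63*j + 0.33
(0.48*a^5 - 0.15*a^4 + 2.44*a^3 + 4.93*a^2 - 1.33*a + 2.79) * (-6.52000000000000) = -3.1296*a^5 + 0.978*a^4 - 15.9088*a^3 - 32.1436*a^2 + 8.6716*a - 18.1908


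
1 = 1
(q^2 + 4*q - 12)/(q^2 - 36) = (q - 2)/(q - 6)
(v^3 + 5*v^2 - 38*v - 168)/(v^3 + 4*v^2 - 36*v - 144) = (v + 7)/(v + 6)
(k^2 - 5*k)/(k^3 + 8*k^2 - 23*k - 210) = k/(k^2 + 13*k + 42)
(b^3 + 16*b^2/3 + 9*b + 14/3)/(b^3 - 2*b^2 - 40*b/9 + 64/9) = 3*(3*b^2 + 10*b + 7)/(9*b^2 - 36*b + 32)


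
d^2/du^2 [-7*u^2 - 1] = -14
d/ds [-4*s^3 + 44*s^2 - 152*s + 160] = -12*s^2 + 88*s - 152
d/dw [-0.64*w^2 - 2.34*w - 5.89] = -1.28*w - 2.34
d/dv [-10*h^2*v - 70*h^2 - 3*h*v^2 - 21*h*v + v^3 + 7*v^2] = -10*h^2 - 6*h*v - 21*h + 3*v^2 + 14*v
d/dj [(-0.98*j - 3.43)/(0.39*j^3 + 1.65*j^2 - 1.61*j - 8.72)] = (0.7644*j^3 + 5.6301*j^2 + 11.319*j + 3.0233)/(0.1521*j^6 + 1.287*j^5 + 1.4667*j^4 - 12.1146*j^3 - 26.1839*j^2 + 28.0784*j + 76.0384)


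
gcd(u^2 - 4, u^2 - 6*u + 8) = u - 2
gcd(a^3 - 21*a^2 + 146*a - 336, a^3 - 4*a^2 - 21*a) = a - 7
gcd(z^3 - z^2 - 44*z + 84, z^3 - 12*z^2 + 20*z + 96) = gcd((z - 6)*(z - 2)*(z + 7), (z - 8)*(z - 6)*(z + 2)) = z - 6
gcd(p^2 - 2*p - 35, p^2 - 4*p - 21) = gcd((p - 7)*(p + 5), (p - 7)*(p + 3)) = p - 7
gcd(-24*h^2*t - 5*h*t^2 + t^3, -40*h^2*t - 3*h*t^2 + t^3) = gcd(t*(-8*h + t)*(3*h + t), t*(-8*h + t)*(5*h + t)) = -8*h*t + t^2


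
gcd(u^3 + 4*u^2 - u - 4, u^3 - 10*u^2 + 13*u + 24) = u + 1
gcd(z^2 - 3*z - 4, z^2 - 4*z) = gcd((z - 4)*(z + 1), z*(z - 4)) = z - 4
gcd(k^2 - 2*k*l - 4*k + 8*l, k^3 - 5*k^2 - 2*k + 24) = k - 4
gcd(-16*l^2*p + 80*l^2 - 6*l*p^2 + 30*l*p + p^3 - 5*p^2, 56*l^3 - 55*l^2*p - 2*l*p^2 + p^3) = -8*l + p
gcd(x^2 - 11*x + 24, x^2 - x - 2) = 1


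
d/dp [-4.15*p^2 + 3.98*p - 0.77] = 3.98 - 8.3*p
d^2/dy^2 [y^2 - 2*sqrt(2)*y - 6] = 2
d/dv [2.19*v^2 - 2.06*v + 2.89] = 4.38*v - 2.06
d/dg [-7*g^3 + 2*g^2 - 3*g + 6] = -21*g^2 + 4*g - 3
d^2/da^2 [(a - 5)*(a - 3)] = 2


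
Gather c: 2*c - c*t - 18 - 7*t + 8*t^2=c*(2 - t) + 8*t^2 - 7*t - 18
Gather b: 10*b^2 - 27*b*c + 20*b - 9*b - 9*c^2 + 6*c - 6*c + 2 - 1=10*b^2 + b*(11 - 27*c) - 9*c^2 + 1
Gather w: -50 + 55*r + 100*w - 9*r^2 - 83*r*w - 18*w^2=-9*r^2 + 55*r - 18*w^2 + w*(100 - 83*r) - 50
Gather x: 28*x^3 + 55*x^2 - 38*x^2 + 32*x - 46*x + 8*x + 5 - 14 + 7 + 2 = 28*x^3 + 17*x^2 - 6*x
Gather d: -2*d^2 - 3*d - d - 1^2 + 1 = -2*d^2 - 4*d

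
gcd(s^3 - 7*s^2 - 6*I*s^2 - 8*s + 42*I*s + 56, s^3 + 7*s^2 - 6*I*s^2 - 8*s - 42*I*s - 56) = s^2 - 6*I*s - 8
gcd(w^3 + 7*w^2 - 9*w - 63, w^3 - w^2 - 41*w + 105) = w^2 + 4*w - 21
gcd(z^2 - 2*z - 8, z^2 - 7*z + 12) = z - 4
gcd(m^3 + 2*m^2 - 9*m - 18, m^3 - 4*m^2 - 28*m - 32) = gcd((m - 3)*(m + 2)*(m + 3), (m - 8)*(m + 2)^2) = m + 2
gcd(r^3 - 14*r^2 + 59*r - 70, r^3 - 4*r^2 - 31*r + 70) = r^2 - 9*r + 14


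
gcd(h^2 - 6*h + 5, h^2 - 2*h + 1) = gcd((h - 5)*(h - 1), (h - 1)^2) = h - 1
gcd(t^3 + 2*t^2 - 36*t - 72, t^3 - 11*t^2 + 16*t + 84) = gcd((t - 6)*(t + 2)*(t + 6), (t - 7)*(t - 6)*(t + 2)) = t^2 - 4*t - 12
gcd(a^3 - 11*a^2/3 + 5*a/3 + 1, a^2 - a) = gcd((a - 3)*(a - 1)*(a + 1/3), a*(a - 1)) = a - 1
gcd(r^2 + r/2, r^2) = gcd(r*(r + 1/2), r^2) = r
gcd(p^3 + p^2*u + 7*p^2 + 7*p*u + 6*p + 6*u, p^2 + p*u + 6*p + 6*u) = p^2 + p*u + 6*p + 6*u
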